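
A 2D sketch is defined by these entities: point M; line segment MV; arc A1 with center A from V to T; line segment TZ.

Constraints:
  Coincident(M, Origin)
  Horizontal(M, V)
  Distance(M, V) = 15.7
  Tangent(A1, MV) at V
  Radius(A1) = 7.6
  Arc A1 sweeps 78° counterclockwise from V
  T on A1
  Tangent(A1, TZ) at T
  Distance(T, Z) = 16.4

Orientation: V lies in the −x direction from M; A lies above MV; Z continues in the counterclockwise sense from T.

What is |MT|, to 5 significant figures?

10.226

The tangent condition forces AV to be normal to MV, so A = V + (0, 7.6) = (-15.700, 7.6000). On A1, V sits at bearing -90° from A; a 78° counterclockwise sweep puts T at bearing -12°, so T = A + 7.6·(cos -12°, sin -12°) = (-8.2661, 6.0199). Then |MT| = |T − M| = 10.226.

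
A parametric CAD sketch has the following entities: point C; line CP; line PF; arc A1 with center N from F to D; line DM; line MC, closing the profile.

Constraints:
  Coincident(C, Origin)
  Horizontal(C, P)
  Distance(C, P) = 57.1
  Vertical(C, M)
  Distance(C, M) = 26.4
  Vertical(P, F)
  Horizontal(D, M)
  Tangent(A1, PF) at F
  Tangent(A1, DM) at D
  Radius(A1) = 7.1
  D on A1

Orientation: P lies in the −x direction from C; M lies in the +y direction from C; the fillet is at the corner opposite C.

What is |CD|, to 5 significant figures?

56.542

C is at the origin; C and P share the same y with |CP| = 57.1 and P on the −x side, so P = (-57.100, 0.0000). CM is vertical with |CM| = 26.4 and M on the +y side, so M = (0.0000, 26.400). The virtual corner opposite C is at (-57.100, 26.400). Since A1 is tangent to PF there, NF ⟂ PF and since A1 is tangent to DM there, ND ⟂ DM, with radius 7.1, so the center N sits 7.1 in from both sides at N = (-50.000, 19.300). That places the tangent points at F = (-57.100, 19.300) on PF and D = (-50.000, 26.400) on DM. Then |CD| = |D − C| = 56.542.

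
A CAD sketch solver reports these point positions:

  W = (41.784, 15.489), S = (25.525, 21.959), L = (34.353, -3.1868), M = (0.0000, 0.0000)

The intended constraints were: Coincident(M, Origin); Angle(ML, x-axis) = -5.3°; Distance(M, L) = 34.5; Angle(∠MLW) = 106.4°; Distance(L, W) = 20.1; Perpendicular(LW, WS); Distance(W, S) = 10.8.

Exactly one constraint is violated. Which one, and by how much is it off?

Distance(W, S) = 10.8 — off by 6.70.

M = (0.00, 0.00) ✓; ML at -5.300° ✓; |ML| = 34.50 ✓; ∠MLW = 106.4° ✓; |LW| = 20.10 ✓; ∠(LW, WS) = 90.00° ✓; |WS| = 17.50 ✗.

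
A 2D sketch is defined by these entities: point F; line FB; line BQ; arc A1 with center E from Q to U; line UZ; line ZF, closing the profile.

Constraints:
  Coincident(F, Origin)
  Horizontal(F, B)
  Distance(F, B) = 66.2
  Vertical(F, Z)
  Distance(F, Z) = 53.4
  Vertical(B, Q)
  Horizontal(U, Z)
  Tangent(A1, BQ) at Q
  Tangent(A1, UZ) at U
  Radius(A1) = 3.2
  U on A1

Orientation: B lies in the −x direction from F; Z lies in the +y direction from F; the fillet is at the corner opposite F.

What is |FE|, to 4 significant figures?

80.55

FZ is vertical with |FZ| = 53.4 and Z on the +y side, so Z = (0.000, 53.40). The virtual corner opposite F is at (-66.20, 53.40). A1 meets BQ tangentially, so EQ is at right angles to BQ and since A1 is tangent to UZ there, EU ⟂ UZ, with radius 3.2, so the center E sits 3.2 in from both sides at E = (-63.00, 50.20). Then |FE| = |E − F| = 80.55.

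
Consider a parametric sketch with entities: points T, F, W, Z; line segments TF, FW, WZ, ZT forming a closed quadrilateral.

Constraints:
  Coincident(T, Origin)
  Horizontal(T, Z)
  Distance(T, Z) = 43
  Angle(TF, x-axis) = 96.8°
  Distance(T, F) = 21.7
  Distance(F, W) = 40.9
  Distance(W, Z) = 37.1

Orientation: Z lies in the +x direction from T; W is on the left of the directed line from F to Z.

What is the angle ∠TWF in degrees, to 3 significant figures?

24.4°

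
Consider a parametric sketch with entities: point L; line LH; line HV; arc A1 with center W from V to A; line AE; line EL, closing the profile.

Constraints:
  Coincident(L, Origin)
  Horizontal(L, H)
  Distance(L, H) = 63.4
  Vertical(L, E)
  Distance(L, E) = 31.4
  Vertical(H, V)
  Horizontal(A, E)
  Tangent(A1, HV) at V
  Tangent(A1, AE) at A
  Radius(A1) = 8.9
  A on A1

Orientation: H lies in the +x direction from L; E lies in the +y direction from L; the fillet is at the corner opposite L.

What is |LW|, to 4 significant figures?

58.96

L is at the origin; LH is horizontal with |LH| = 63.4 and H on the +x side, so H = (63.40, 0.000). L and E share the same x with |LE| = 31.4 and E on the +y side, so E = (0.000, 31.40). The virtual corner opposite L is at (63.40, 31.40). A1 meets HV tangentially, so WV is at right angles to HV and since A1 is tangent to AE there, WA ⟂ AE, with radius 8.9, so the center W sits 8.9 in from both sides at W = (54.50, 22.50). Then |LW| = |W − L| = 58.96.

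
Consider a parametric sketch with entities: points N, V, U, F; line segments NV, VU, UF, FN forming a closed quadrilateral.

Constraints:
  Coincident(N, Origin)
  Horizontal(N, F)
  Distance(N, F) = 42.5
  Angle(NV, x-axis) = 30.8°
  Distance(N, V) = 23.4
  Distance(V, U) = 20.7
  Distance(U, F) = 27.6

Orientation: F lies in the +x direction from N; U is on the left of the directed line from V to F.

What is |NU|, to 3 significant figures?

43.8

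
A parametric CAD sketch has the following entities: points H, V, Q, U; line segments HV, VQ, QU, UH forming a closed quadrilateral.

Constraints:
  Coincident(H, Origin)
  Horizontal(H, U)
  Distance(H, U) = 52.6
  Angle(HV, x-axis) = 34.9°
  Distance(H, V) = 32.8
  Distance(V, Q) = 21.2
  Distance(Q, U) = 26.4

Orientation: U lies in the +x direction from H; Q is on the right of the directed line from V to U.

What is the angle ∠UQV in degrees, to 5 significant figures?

83.136°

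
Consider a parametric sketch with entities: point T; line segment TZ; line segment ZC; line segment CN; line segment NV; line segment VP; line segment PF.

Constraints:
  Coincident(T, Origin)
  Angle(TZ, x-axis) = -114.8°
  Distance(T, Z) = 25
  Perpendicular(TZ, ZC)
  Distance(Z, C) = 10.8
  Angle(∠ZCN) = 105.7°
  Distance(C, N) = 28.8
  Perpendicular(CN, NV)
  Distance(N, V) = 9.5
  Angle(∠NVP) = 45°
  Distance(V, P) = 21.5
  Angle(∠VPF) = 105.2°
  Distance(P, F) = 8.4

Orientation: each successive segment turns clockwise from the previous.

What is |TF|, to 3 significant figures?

30.3

∠NVP = 45.0° gives VP at -144° from the x-axis; with |VP| = 21.5, P = (-23.8, -3.84). ∠VPF = 105.2° gives PF at 141° from the x-axis; with |PF| = 8.4, F = (-30.3, 1.44). Then |TF| = |F − T| = 30.3.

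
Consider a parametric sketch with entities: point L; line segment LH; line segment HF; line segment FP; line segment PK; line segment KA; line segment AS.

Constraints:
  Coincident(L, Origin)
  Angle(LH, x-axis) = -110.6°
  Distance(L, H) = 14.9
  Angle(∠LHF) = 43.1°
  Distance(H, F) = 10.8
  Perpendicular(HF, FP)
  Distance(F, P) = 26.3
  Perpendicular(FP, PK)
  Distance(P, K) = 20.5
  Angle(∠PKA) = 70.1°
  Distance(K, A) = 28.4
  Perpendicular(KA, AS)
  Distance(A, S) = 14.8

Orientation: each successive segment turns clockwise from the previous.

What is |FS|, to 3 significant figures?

5.57

∠PKA = 70.1° gives KA at -177° from the x-axis; with |KA| = 28.4, A = (-5.60, -14.1). KA ⟂ AS, so AS runs at 92.6°; with |AS| = 14.8, S = (-6.27, 0.652). Then |FS| = |S − F| = 5.57.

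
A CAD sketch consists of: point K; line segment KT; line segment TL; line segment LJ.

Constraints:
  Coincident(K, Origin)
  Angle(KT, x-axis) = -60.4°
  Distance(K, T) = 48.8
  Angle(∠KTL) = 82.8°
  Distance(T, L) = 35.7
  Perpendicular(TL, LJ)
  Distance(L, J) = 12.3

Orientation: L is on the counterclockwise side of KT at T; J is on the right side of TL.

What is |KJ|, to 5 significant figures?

67.539

∠KTL = 82.8°, so TL runs at -60.4° + (180° − 82.8°) = 36.800° from the x-axis; with |TL| = 35.7, L = T + 35.7·(cos 36.800°, sin 36.800°) = (52.690, -21.046). TL is perpendicular to LJ; with |LJ| = 12.3 on the right of TL, J = L + 12.3·(0.59902, -0.80073) = (60.058, -30.895). Then |KJ| = |J − K| = 67.539.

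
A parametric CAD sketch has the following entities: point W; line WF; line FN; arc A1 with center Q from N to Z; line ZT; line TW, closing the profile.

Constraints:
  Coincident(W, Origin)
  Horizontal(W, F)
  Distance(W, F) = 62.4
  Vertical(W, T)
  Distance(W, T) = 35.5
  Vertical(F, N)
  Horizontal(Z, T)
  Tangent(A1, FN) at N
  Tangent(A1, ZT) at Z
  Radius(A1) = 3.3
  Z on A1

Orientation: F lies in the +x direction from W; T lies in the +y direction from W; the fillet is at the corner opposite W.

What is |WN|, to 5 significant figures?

70.218

W is at the origin; WF is horizontal with |WF| = 62.4 and F on the +x side, so F = (62.400, 0.0000). WT is vertical with |WT| = 35.5 and T on the +y side, so T = (0.0000, 35.500). The virtual corner opposite W is at (62.400, 35.500). Tangency of A1 to FN means the radius QN is perpendicular to FN and the tangent condition forces QZ to be normal to ZT, with radius 3.3, so the center Q sits 3.3 in from both sides at Q = (59.100, 32.200). That places the tangent points at N = (62.400, 32.200) on FN and Z = (59.100, 35.500) on ZT. Then |WN| = |N − W| = 70.218.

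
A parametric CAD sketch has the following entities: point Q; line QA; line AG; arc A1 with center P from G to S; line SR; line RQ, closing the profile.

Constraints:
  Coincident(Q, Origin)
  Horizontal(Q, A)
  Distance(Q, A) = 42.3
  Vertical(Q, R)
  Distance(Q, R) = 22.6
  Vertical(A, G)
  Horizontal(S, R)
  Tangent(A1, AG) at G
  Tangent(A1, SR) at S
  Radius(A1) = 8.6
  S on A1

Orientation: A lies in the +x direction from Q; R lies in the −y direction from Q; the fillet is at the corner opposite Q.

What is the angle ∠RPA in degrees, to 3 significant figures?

136°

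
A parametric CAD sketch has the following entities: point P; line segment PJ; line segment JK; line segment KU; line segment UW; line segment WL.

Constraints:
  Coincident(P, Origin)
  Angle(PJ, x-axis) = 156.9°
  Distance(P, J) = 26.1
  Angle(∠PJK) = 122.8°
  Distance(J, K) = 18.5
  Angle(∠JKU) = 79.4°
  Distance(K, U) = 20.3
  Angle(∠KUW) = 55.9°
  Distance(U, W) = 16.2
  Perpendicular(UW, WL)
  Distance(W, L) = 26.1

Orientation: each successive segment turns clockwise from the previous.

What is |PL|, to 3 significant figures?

47.9

P is at the origin; PJ runs at 156.9° with length 26.1, so J = (-24.0, 10.2). ∠PJK = 122.8° gives JK at 99.7° from the x-axis; with |JK| = 18.5, K = (-27.1, 28.5). ∠JKU = 79.4° gives KU at -0.900° from the x-axis; with |KU| = 20.3, U = (-6.83, 28.2). ∠KUW = 55.9° gives UW at -125° from the x-axis; with |UW| = 16.2, W = (-16.1, 14.9). UW is perpendicular to WL, so WL runs at 145°; with |WL| = 26.1, L = (-37.5, 29.9). Then |PL| = |L − P| = 47.9.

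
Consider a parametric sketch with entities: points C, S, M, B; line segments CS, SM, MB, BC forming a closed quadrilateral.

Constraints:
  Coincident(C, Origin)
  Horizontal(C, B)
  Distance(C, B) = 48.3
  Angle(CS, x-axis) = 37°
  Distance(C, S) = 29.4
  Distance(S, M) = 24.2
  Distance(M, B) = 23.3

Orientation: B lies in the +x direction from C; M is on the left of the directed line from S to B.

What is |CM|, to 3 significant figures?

52.5

Checks: |SM| = 24.20 ✓; |MB| = 23.30 ✓.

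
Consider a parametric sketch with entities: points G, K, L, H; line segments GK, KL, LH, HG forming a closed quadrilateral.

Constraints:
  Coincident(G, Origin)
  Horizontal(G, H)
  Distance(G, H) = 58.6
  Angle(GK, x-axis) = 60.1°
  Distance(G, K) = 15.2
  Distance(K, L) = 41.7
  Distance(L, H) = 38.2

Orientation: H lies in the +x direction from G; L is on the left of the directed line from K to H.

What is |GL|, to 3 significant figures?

55.5

Checks: |KL| = 41.70 ✓; |LH| = 38.20 ✓.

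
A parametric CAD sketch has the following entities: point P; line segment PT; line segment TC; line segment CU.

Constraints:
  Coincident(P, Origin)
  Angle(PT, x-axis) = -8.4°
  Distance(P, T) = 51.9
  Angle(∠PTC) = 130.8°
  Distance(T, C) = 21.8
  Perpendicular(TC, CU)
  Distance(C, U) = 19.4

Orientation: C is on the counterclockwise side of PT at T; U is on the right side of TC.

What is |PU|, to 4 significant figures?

80.92

∠PTC = 130.8°, so TC runs at -8.4° + (180° − 130.8°) = 40.80° from the x-axis; with |TC| = 21.8, C = T + 21.8·(cos 40.80°, sin 40.80°) = (67.85, 6.663). TC ⟂ CU; with |CU| = 19.4 on the right of TC, U = C + 19.4·(0.6534, -0.7570) = (80.52, -8.023). Then |PU| = |U − P| = 80.92.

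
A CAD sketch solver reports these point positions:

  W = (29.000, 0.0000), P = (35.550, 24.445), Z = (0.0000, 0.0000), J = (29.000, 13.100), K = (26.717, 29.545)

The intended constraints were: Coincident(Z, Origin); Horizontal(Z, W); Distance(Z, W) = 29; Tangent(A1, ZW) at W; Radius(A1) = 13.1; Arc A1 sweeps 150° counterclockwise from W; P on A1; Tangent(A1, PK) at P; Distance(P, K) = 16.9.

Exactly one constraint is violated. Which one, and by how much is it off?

Distance(P, K) = 16.9 — off by 6.70.

Z = (0.00, 0.00) ✓; Z.y = 0.00, W.y = 0.00 ✓; |ZW| = 29.00 ✓; ∠(JW, WZ) = 90.00° ✓; |JW| = 13.10 ✓; bearing(J→P) − bearing(J→W) = 150.0° ✓; |JP| = 13.10 ✓; ∠(JP, PK) = 90.00° ✓; |PK| = 10.20 ✗.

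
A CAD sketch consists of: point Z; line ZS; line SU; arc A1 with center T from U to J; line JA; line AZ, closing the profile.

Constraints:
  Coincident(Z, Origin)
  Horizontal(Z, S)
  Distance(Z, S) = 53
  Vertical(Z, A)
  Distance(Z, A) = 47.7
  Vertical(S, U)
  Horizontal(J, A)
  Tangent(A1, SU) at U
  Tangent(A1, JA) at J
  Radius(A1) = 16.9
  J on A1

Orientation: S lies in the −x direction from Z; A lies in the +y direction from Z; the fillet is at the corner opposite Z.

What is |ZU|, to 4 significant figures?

61.30

The virtual corner opposite Z is at (-53.00, 47.70). Since A1 is tangent to SU there, TU ⟂ SU and tangency of A1 to JA means the radius TJ is perpendicular to JA, with radius 16.9, so the center T sits 16.9 in from both sides at T = (-36.10, 30.80). That places the tangent points at U = (-53.00, 30.80) on SU and J = (-36.10, 47.70) on JA. Then |ZU| = |U − Z| = 61.30.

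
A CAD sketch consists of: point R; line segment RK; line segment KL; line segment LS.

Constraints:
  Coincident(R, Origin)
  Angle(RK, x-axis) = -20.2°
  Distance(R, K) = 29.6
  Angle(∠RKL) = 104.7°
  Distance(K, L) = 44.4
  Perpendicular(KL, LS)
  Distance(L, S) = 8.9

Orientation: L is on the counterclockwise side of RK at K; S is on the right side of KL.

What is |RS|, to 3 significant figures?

64.1

∠RKL = 104.7°, so KL runs at -20.2° + (180° − 104.7°) = 55.1° from the x-axis; with |KL| = 44.4, L = K + 44.4·(cos 55.1°, sin 55.1°) = (53.2, 26.2). The perpendicularity gives LS at right angles to KL; with |LS| = 8.9 on the right of KL, S = L + 8.9·(0.820, -0.572) = (60.5, 21.1). Then |RS| = |S − R| = 64.1.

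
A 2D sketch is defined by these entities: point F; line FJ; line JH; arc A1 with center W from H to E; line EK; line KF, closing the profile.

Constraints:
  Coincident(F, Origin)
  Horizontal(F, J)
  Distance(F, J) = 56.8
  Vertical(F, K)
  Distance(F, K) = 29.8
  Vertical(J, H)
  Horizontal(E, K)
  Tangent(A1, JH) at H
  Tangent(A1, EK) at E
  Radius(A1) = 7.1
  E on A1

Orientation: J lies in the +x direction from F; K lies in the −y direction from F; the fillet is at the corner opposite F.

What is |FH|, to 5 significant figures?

61.168

The virtual corner opposite F is at (56.800, -29.800). Tangency of A1 to JH means the radius WH is perpendicular to JH and A1 meets EK tangentially, so WE is at right angles to EK, with radius 7.1, so the center W sits 7.1 in from both sides at W = (49.700, -22.700). That places the tangent points at H = (56.800, -22.700) on JH and E = (49.700, -29.800) on EK. Then |FH| = |H − F| = 61.168.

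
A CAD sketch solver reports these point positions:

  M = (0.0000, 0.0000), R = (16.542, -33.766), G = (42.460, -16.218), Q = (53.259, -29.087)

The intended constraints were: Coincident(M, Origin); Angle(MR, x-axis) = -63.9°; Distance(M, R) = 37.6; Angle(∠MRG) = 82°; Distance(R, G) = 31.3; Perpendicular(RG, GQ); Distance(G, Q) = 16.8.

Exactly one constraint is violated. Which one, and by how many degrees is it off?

Perpendicular(RG, GQ) — off by 5.90°.

M = (0.00, 0.00) ✓; MR at -63.90° ✓; |MR| = 37.60 ✓; ∠MRG = 82.00° ✓; |RG| = 31.30 ✓; ∠(RG, GQ) = 84.10° ✗; |GQ| = 16.80 ✓.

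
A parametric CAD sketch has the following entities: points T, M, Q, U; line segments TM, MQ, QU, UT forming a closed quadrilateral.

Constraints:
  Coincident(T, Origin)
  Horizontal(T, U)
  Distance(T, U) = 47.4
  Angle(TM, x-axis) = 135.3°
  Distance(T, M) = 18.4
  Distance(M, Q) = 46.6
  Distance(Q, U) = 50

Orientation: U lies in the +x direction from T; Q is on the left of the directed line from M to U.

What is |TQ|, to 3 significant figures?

48.7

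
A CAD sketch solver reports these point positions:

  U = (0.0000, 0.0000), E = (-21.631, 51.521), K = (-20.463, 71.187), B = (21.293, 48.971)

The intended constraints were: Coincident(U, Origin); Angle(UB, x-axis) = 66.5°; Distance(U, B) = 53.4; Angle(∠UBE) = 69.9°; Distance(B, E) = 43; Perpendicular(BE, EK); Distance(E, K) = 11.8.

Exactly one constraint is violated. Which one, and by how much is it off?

Distance(E, K) = 11.8 — off by 7.90.

U = (0.00, 0.00) ✓; UB at 66.50° ✓; |UB| = 53.40 ✓; ∠UBE = 69.90° ✓; |BE| = 43.00 ✓; ∠(BE, EK) = 90.00° ✓; |EK| = 19.70 ✗.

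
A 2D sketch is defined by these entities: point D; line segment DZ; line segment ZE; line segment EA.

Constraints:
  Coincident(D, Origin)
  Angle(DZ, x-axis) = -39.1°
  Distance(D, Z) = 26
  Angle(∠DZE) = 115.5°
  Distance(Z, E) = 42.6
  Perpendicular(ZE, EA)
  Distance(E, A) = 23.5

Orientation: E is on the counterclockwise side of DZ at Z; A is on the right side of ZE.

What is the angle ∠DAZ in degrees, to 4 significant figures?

12.24°

D is at the origin; DZ runs at -39.1° with length 26.0, so Z = 26.0·(cos -39.1°, sin -39.1°) = (20.18, -16.40). ∠DZE = 115.5°, so ZE runs at -39.1° + (180° − 115.5°) = 25.40° from the x-axis; with |ZE| = 42.6, E = Z + 42.6·(cos 25.40°, sin 25.40°) = (58.66, 1.875). The perpendicularity gives EA at right angles to ZE; with |EA| = 23.5 on the right of ZE, A = E + 23.5·(0.4289, -0.9033) = (68.74, -19.35). Then cos ∠DAZ = AD·AZ / (|AD||AZ|), giving 12.24°.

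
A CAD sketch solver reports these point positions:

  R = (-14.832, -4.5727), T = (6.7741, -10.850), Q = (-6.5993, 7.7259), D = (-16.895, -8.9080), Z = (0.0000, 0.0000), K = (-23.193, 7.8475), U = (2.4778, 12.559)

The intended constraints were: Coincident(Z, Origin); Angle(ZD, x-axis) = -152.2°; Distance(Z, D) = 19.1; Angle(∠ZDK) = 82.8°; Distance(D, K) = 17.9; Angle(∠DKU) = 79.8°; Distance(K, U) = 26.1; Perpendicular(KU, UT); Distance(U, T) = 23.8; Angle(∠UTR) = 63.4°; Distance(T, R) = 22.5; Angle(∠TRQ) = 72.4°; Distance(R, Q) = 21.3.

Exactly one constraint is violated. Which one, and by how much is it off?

Distance(R, Q) = 21.3 — off by 6.50.

Z = (0.00, 0.00) ✓; ZD at -152.2° ✓; |ZD| = 19.10 ✓; ∠ZDK = 82.80° ✓; |DK| = 17.90 ✓; ∠DKU = 79.80° ✓; |KU| = 26.10 ✓; ∠(KU, UT) = 90.00° ✓; |UT| = 23.80 ✓; ∠UTR = 63.40° ✓; |TR| = 22.50 ✓; ∠TRQ = 72.40° ✓; |RQ| = 14.80 ✗.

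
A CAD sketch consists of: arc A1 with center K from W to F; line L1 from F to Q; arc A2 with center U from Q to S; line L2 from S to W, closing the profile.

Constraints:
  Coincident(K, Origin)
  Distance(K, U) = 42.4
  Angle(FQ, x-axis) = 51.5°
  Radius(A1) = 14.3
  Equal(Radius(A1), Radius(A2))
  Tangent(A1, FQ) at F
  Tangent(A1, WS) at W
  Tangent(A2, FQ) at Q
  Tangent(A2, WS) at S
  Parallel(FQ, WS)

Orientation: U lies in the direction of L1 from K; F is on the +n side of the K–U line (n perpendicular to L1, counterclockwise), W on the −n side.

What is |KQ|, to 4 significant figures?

44.75

The slot axis is L1's direction at 51.5°, so u = (cos 51.5°, sin 51.5°) = (0.6225, 0.7826) and n = (−sin 51.5°, cos 51.5°) = (-0.7826, 0.6225). K is at the origin and U lies 42.4 along u from K, so U = 42.4·u = (26.39, 33.18). Tangency of A1 to both parallel lines with radius 14.3 puts F and W at K ± 14.3·n: F = (-11.19, 8.902), W = (11.19, -8.902). Equal radii place Q and S the same way about U: Q = U + 14.3·n = (15.20, 42.08), S = U − 14.3·n = (37.59, 24.28). Then |KQ| = |Q − K| = 44.75.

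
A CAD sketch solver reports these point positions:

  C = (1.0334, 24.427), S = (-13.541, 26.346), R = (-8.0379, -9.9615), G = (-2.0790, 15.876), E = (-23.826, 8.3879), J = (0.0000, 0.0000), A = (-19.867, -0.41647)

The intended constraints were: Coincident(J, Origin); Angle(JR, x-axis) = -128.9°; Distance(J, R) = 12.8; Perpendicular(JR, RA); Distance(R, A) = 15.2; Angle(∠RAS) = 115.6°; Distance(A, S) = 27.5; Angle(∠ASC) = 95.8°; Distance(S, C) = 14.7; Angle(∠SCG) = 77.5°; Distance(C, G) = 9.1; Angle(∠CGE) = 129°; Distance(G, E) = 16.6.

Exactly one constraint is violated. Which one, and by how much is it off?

Distance(G, E) = 16.6 — off by 6.40.

J = (0.00, 0.00) ✓; JR at -128.9° ✓; |JR| = 12.80 ✓; ∠(JR, RA) = 90.00° ✓; |RA| = 15.20 ✓; ∠RAS = 115.6° ✓; |AS| = 27.50 ✓; ∠ASC = 95.80° ✓; |SC| = 14.70 ✓; ∠SCG = 77.50° ✓; |CG| = 9.100 ✓; ∠CGE = 129.0° ✓; |GE| = 23.00 ✗.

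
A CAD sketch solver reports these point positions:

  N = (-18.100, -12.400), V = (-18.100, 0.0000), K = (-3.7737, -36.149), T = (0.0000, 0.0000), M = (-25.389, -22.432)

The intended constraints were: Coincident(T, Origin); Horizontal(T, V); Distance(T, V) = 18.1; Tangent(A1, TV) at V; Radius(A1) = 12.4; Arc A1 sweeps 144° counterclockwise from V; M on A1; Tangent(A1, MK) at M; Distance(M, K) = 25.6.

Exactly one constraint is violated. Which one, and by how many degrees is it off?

Tangent(A1, MK) at M — off by 3.60°.

T = (0.00, 0.00) ✓; T.y = 0.00, V.y = 0.00 ✓; |TV| = 18.10 ✓; ∠(NV, VT) = 90.00° ✓; |NV| = 12.40 ✓; bearing(N→M) − bearing(N→V) = 144.0° ✓; |NM| = 12.40 ✓; ∠(NM, MK) = 86.40° ✗; |MK| = 25.60 ✓.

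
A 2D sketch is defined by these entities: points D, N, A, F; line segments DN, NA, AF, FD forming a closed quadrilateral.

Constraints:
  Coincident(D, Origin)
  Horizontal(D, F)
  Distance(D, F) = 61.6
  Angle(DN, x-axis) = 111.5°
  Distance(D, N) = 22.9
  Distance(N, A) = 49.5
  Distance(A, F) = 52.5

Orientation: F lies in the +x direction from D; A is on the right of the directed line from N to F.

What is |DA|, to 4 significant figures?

26.81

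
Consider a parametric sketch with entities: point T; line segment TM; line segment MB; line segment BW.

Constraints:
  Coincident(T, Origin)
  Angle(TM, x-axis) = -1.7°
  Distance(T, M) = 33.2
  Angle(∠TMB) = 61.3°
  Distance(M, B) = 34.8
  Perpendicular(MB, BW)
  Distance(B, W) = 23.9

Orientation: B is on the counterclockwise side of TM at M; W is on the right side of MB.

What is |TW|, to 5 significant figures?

56.275

∠TMB = 61.3°, so MB runs at -1.7° + (180° − 61.3°) = 117.00° from the x-axis; with |MB| = 34.8, B = M + 34.8·(cos 117.00°, sin 117.00°) = (17.387, 30.022). The perpendicularity gives BW at right angles to MB; with |BW| = 23.9 on the right of MB, W = B + 23.9·(0.89101, 0.45399) = (38.682, 40.872). Then |TW| = |W − T| = 56.275.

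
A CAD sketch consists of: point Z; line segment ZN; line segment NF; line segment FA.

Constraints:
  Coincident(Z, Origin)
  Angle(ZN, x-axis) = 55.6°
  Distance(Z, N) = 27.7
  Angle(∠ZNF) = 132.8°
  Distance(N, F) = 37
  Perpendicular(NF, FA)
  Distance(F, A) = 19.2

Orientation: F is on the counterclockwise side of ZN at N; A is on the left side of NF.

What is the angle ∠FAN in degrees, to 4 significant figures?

62.57°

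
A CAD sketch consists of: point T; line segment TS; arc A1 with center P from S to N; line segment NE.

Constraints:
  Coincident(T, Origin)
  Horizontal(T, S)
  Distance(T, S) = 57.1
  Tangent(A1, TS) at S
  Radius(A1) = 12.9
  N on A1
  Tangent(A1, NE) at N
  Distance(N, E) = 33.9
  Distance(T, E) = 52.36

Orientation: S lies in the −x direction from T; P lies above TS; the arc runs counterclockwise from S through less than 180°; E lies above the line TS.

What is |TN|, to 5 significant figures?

45.772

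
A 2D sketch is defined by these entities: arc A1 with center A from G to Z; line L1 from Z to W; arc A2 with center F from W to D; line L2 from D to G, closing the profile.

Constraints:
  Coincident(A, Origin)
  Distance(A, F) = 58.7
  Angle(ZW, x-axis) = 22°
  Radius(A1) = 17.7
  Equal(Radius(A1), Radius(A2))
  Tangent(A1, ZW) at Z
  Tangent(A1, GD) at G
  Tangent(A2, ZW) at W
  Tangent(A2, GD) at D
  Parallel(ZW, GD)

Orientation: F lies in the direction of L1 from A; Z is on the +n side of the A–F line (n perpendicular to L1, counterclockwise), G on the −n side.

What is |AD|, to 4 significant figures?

61.31

Tangency of A1 to both parallel lines with radius 17.7 puts Z and G at A ± 17.7·n: Z = (-6.631, 16.41), G = (6.631, -16.41). Equal radii place W and D the same way about F: W = F + 17.7·n = (47.80, 38.40), D = F − 17.7·n = (61.06, 5.578). Then |AD| = |D − A| = 61.31.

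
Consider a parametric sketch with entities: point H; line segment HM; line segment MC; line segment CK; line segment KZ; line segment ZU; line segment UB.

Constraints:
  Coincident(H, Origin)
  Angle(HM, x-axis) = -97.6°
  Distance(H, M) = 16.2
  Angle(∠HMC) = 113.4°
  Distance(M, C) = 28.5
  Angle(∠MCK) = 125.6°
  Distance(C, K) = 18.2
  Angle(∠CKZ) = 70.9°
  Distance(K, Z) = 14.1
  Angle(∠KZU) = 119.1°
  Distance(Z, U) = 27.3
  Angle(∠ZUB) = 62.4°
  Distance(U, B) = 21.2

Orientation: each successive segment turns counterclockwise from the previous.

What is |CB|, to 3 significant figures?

7.21

H is at the origin; HM runs at -97.6° with length 16.2, so M = (-2.14, -16.1). ∠HMC = 113.4° gives MC at -31.0° from the x-axis; with |MC| = 28.5, C = (22.3, -30.7). ∠MCK = 125.6° gives CK at 23.4° from the x-axis; with |CK| = 18.2, K = (39.0, -23.5). ∠CKZ = 70.9° gives KZ at 132° from the x-axis; with |KZ| = 14.1, Z = (29.5, -13.1). ∠KZU = 119.1° gives ZU at -167° from the x-axis; with |ZU| = 27.3, U = (2.91, -19.4). ∠ZUB = 62.4° gives UB at -49.0° from the x-axis; with |UB| = 21.2, B = (16.8, -35.4). Then |CB| = |B − C| = 7.21.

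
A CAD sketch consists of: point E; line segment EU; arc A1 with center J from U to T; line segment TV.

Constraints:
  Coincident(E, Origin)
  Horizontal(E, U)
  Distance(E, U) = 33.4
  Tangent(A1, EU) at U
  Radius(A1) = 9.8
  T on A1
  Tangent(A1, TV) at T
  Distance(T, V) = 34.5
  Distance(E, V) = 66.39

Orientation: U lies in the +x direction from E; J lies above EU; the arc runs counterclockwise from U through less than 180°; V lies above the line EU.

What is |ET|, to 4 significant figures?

43.28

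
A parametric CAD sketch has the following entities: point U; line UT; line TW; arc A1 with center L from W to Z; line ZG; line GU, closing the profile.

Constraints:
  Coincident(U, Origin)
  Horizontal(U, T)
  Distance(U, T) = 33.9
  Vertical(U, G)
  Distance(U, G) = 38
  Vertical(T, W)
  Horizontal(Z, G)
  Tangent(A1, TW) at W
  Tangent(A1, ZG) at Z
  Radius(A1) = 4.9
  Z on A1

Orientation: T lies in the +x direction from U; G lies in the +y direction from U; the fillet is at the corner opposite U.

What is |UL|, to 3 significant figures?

44.0

U is at the origin; U and T share the same y with |UT| = 33.9 and T on the +x side, so T = (33.9, 0.00). U and G share the same x with |UG| = 38.0 and G on the +y side, so G = (0.00, 38.0). The virtual corner opposite U is at (33.9, 38.0). Since A1 is tangent to TW there, LW ⟂ TW and tangency of A1 to ZG means the radius LZ is perpendicular to ZG, with radius 4.9, so the center L sits 4.9 in from both sides at L = (29.0, 33.1). Then |UL| = |L − U| = 44.0.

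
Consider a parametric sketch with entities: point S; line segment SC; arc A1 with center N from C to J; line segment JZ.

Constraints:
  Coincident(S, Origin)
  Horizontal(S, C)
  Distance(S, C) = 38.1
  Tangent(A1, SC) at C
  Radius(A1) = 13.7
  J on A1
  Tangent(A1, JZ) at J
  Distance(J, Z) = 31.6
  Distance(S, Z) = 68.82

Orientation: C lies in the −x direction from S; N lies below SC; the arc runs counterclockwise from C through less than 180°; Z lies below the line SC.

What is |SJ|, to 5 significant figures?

53.580

Checks: |NJ| = 13.70 ✓; ∠(NJ, JZ) = 90.00° ✓; |JZ| = 31.60 ✓; |SZ| = 68.82 ✓.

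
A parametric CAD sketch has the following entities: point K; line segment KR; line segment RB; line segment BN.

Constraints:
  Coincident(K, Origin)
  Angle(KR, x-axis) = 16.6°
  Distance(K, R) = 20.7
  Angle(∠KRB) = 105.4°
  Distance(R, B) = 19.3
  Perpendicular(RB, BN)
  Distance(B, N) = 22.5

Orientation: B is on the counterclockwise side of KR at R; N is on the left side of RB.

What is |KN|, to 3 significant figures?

24.9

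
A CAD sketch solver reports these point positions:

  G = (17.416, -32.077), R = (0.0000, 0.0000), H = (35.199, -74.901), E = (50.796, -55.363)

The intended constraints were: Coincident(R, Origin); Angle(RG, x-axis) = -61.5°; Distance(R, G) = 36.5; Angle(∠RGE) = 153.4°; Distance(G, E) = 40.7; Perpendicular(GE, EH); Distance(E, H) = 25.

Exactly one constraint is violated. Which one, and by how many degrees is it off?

Perpendicular(GE, EH) — off by 3.70°.

R = (0.00, 0.00) ✓; RG at -61.50° ✓; |RG| = 36.50 ✓; ∠RGE = 153.4° ✓; |GE| = 40.70 ✓; ∠(GE, EH) = 93.70° ✗; |EH| = 25.00 ✓.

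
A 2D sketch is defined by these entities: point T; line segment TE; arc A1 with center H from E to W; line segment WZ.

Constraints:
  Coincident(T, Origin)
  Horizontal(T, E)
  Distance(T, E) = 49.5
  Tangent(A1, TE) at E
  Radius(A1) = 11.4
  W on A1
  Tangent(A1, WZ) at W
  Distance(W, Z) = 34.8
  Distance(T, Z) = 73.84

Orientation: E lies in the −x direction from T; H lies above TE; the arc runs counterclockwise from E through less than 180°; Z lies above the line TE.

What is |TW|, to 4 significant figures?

43.08

T is at the origin; T and E share the same y with |TE| = 49.5 and E on the −x side, so E = (-49.50, 0.000). Since A1 is tangent to TE there, HE ⟂ TE, so H = E + (0, 11.4) = (-49.50, 11.40). Since HW ⟂ WZ (tangency), |HZ| = √(11.4² + 34.8²) = 36.62 regardless of where W sits on A1. So Z lies on both circle(T, 73.84) and circle(H, 36.62); the above-TE intersection is Z = (-56.70, 47.31). W is the foot of the tangent from Z: W = (-39.58, 17.01).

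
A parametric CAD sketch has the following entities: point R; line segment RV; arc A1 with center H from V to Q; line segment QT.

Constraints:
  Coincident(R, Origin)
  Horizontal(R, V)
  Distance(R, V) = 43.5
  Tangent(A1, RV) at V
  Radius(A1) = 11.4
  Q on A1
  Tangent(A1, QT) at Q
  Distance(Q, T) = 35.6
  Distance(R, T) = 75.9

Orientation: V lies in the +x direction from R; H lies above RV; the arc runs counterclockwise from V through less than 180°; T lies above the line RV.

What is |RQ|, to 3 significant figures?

55.4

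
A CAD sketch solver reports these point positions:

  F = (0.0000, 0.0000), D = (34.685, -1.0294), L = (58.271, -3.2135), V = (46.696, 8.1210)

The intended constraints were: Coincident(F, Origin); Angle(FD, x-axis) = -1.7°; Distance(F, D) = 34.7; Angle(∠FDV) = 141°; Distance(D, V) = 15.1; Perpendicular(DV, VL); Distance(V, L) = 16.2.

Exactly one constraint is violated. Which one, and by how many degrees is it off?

Perpendicular(DV, VL) — off by 8.30°.

F = (0.00, 0.00) ✓; FD at -1.700° ✓; |FD| = 34.70 ✓; ∠FDV = 141.0° ✓; |DV| = 15.10 ✓; ∠(DV, VL) = 81.70° ✗; |VL| = 16.20 ✓.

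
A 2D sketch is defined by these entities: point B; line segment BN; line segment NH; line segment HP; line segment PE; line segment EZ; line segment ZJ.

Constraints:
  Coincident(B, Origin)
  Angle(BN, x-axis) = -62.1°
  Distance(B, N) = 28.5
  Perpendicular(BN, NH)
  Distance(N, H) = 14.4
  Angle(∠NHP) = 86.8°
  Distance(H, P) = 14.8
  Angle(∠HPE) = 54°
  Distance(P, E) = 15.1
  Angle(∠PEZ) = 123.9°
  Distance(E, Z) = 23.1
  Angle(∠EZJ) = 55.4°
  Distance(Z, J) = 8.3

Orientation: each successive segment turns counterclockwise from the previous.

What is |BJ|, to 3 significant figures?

42.2

B is at the origin; BN runs at -62.1° with length 28.5, so N = (13.3, -25.2). BN is perpendicular to NH, so NH runs at 27.9°; with |NH| = 14.4, H = (26.1, -18.4). ∠NHP = 86.8° gives HP at 121° from the x-axis; with |HP| = 14.8, P = (18.4, -5.78). ∠HPE = 54.0° gives PE at -113° from the x-axis; with |PE| = 15.1, E = (12.5, -19.7). ∠PEZ = 123.9° gives EZ at -56.8° from the x-axis; with |EZ| = 23.1, Z = (25.2, -39.0). ∠EZJ = 55.4° gives ZJ at 67.8° from the x-axis; with |ZJ| = 8.3, J = (28.3, -31.3). Then |BJ| = |J − B| = 42.2.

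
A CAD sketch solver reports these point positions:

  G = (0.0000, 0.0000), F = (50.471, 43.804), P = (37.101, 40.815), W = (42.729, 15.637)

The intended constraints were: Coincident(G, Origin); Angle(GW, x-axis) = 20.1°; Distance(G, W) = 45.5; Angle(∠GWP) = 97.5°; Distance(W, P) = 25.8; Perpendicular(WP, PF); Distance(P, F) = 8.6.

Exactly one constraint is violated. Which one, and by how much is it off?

Distance(P, F) = 8.6 — off by 5.10.

G = (0.00, 0.00) ✓; GW at 20.10° ✓; |GW| = 45.50 ✓; ∠GWP = 97.50° ✓; |WP| = 25.80 ✓; ∠(WP, PF) = 90.00° ✓; |PF| = 13.70 ✗.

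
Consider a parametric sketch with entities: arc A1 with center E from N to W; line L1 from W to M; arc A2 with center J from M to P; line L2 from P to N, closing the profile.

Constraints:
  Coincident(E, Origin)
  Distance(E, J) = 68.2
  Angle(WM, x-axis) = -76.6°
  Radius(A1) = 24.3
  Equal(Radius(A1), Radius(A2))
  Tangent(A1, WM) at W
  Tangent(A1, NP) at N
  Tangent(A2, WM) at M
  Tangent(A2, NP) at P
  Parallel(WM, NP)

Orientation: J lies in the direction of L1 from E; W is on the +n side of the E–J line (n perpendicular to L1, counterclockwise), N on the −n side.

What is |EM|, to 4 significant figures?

72.40

The slot axis is L1's direction at -76.6°, so u = (cos -76.6°, sin -76.6°) = (0.2317, -0.9728) and n = (−sin -76.6°, cos -76.6°) = (0.9728, 0.2317). E is at the origin and J lies 68.2 along u from E, so J = 68.2·u = (15.81, -66.34). Tangency of A1 to both parallel lines with radius 24.3 puts W and N at E ± 24.3·n: W = (23.64, 5.631), N = (-23.64, -5.631). Equal radii place M and P the same way about J: M = J + 24.3·n = (39.44, -60.71), P = J − 24.3·n = (-7.833, -71.97). Then |EM| = |M − E| = 72.40.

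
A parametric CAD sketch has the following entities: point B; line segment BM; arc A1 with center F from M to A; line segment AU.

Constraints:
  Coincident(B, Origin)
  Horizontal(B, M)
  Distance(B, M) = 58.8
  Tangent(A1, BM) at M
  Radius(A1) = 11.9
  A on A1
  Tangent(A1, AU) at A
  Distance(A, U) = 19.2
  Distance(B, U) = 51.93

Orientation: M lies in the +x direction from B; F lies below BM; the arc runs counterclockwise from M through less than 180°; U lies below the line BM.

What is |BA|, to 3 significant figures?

48.1

Checks: ∠(FM, MB) = 90.00° ✓; |FM| = 11.90 ✓; |FA| = 11.90 ✓; ∠(FA, AU) = 90.00° ✓; |AU| = 19.20 ✓; |BU| = 51.93 ✓.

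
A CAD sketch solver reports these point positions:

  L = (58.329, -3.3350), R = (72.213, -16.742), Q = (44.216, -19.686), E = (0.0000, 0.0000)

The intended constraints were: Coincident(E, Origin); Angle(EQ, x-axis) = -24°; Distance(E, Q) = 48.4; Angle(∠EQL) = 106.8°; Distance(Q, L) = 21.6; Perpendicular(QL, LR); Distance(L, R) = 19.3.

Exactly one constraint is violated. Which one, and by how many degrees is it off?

Perpendicular(QL, LR) — off by 3.20°.

E = (0.00, 0.00) ✓; EQ at -24.00° ✓; |EQ| = 48.40 ✓; ∠EQL = 106.8° ✓; |QL| = 21.60 ✓; ∠(QL, LR) = 93.20° ✗; |LR| = 19.30 ✓.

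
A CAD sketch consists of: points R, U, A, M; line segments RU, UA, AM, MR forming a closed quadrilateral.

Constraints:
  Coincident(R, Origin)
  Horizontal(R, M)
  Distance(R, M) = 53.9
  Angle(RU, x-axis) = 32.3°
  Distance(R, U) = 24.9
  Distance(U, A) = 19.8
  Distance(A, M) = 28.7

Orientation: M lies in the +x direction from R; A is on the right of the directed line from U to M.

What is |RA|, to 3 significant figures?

26.5

R is at the origin; R and M share the same y with |RM| = 53.9 and M in +x, so M = (53.9, 0). RU runs at 32.3° with |RU| = 24.9, so U = (21.0, 13.3). A is determined by |UA| = 19.8 and |AM| = 28.7 together: it lies at the intersection of circle(U, 19.8) and circle(M, 28.7). With |UM| = 35.4, the foot of the radical line on UM is 11.6 from U and the perpendicular offset is √(19.8² − 11.6²) = 16.0. Taking the right-of-UM solution: A = (25.8, -5.91).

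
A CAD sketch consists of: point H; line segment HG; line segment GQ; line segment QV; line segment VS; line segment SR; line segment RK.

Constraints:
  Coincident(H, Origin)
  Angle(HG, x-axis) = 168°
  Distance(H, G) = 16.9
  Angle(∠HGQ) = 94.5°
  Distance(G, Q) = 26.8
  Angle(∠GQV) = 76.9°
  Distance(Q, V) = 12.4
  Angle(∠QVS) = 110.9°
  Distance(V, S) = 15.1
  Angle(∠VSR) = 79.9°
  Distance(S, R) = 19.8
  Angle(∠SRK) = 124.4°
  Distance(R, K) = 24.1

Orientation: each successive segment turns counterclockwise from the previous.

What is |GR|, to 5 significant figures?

11.336

∠QVS = 110.9° gives VS at 65.700° from the x-axis; with |VS| = 15.1, S = (-5.5503, -9.1559). ∠VSR = 79.9° gives SR at 165.80° from the x-axis; with |SR| = 19.8, R = (-24.745, -4.2988). Then |GR| = |R − G| = 11.336.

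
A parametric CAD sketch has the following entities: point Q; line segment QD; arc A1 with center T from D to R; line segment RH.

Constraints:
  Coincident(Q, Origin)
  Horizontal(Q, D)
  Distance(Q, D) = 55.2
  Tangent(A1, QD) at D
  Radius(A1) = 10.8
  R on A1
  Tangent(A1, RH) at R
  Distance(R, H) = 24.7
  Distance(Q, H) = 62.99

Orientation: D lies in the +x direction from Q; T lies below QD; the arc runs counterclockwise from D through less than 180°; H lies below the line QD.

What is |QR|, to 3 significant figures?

46.7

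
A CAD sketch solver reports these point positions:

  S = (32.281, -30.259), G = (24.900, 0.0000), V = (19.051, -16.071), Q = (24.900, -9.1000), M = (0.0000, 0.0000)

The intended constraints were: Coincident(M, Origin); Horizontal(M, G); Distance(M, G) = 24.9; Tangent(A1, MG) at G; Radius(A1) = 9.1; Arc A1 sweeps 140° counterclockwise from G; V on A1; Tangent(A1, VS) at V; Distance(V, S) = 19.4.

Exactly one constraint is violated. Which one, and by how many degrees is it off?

Tangent(A1, VS) at V — off by 7.00°.

M = (0.00, 0.00) ✓; M.y = 0.00, G.y = 0.00 ✓; |MG| = 24.90 ✓; ∠(QG, GM) = 90.00° ✓; |QG| = 9.100 ✓; bearing(Q→V) − bearing(Q→G) = 140.0° ✓; |QV| = 9.100 ✓; ∠(QV, VS) = 97.00° ✗; |VS| = 19.40 ✓.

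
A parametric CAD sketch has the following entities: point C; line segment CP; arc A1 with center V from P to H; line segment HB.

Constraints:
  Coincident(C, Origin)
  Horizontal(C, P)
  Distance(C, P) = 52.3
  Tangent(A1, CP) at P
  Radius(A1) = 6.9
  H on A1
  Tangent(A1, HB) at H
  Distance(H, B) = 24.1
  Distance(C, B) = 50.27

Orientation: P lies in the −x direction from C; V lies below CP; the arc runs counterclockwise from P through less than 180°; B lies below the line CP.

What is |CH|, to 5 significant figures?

58.507

Checks: C.y = 0.00, P.y = 0.00 ✓; |VH| = 6.900 ✓; ∠(VH, HB) = 90.00° ✓; |HB| = 24.10 ✓; |CB| = 50.27 ✓.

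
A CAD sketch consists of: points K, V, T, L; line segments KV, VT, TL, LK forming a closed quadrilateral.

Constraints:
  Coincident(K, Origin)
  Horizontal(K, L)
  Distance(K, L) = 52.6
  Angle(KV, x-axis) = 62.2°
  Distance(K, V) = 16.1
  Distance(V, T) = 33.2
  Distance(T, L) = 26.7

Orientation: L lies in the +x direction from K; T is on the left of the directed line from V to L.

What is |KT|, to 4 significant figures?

45.80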